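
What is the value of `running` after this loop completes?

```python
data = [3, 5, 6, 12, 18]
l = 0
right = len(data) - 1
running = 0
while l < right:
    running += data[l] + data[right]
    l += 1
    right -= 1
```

Sum of pairs from ends
`running` takes the values: 0 → 21 → 38

Answer: 38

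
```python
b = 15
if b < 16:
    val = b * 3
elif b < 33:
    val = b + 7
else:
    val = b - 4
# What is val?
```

Trace:
`b = 15` → b = 15
`if b < 16: ...` → b < 16 is True → val = 45
So val = 45

Answer: 45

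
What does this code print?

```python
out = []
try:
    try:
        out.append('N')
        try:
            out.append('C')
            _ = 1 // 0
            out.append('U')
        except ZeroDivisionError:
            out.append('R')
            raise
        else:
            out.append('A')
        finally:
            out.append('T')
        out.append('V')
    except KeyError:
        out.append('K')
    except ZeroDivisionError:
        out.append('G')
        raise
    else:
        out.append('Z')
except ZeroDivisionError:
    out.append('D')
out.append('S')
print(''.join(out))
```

Execution trace: 'N' (try body) → 'C' (inner try body) → 'R' (inner except ZeroDivisionError) → 'T' (inner finally) → 'G' (except ZeroDivisionError) → 'D' (outer except ZeroDivisionError) → 'S' (after the try/except). Output: NCRTGDS

Answer: NCRTGDS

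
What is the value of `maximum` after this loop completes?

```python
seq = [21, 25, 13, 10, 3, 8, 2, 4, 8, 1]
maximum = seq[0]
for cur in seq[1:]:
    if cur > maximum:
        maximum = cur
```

Maximum of [21, 25, 13, 10, 3, 8, 2, 4, 8, 1]
`maximum` takes the values: 21 → 25

Answer: 25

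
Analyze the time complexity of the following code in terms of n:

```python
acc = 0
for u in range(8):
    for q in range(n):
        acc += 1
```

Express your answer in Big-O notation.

Each loop level contributes: 1 × n. Multiplying the contributions gives O(n).

Answer: O(n)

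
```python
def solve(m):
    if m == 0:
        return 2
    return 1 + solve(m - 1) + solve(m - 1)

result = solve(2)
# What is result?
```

solve(m) = 1 + 2·solve(m-1), solve(0)=2. Closed form: (2+1)·2^2 - 1 = 11.

Answer: 11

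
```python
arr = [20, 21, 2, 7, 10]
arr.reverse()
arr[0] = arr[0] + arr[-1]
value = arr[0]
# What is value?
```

Trace:
`arr = [20, 21, 2, 7, 10]` → arr = [20, 21, 2, 7, 10]
`arr.reverse()` → arr = [10, 7, 2, 21, 20]
`arr[0] = arr[0] + arr[-1]` → arr = [30, 7, 2, 21, 20]
`value = arr[0]` → value = 30
So value = 30

Answer: 30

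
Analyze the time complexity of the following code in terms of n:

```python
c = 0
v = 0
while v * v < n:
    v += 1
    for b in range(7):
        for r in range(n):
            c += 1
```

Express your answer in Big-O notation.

Each loop level contributes: √n × 1 × n. Multiplying the contributions gives O(n√n).

Answer: O(n√n)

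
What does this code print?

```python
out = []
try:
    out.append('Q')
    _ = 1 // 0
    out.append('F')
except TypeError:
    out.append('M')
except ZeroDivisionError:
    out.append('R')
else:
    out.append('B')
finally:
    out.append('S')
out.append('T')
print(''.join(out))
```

Execution trace: 'Q' (try body) → 'R' (except ZeroDivisionError) → 'S' (finally) → 'T' (after the try/except). Output: QRST

Answer: QRST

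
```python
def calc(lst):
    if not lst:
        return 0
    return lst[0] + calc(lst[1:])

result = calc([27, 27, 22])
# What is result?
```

27 + 27 + 22 + 0 = 76

Answer: 76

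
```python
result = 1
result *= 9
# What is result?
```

Trace:
`result = 1` → result = 1
`result *= 9` → result = 9
So result = 9

Answer: 9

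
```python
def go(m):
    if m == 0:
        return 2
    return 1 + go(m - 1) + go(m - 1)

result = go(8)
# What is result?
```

go(m) = 1 + 2·go(m-1), go(0)=2. Closed form: (2+1)·2^8 - 1 = 767.

Answer: 767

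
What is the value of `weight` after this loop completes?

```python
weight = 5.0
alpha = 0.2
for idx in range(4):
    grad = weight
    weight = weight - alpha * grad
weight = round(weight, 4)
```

Gradient descent: w = 5.0 * (1 - 0.2)^4
`weight` takes the values: 5.0 → 4.0 → 3.2 → 2.56 → 2.048

Answer: 2.048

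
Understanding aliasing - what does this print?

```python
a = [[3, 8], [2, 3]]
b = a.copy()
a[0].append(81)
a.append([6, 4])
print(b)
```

Key concept: shallow copy with nested lists.
Step by step:
`a = [[3, 8], [2, 3]]` → a = [[3, 8], [2, 3]]
`b = a.copy()` → b = [[3, 8], [2, 3]]
`a[0].append(81)` → a = [[3, 8, 81], [2, 3]]; b = [[3, 8, 81], [2, 3]]
`a.append([6, 4])` → a = [[3, 8, 81], [2, 3], [6, 4]]
`print(b)` → prints [[3, 8, 81], [2, 3]]

Answer: [[3, 8, 81], [2, 3]]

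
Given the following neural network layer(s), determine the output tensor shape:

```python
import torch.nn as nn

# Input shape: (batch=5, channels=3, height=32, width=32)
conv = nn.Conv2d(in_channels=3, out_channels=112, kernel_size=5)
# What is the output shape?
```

Input: (5, 3, 32, 32) -> Output: (5, 112, 28, 28)

Answer: (5, 112, 28, 28)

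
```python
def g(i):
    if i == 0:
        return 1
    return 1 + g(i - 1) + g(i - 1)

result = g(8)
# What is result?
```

g(i) = 1 + 2·g(i-1), g(0)=1. Closed form: (1+1)·2^8 - 1 = 511.

Answer: 511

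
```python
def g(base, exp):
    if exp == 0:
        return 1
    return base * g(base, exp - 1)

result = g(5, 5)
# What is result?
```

g(5, 5) = 5 * 5 * 5 * 5 * 5 = 3125

Answer: 3125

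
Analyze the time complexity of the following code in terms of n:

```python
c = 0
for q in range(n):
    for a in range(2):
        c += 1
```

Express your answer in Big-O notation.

Each loop level contributes: n × 1. Multiplying the contributions gives O(n).

Answer: O(n)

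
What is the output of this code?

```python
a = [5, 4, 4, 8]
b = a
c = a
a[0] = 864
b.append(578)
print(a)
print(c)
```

Key concept: multiple aliases.
Step by step:
`a = [5, 4, 4, 8]` → a = [5, 4, 4, 8]
`b = a` → b = [5, 4, 4, 8] (same object as a)
`c = a` → c = [5, 4, 4, 8] (same object as a, b)
`a[0] = 864` → a = [864, 4, 4, 8] (same object as b, c); b = [864, 4, 4, 8] (same object as a, c); c = [864, 4, 4, 8] (same object as a, b)
`b.append(578)` → a = [864, 4, 4, 8, 578] (same object as b, c); b = [864, 4, 4, 8, 578] (same object as a, c); c = [864, 4, 4, 8, 578] (same object as a, b)
`print(a)` → prints [864, 4, 4, 8, 578]
`print(c)` → prints [864, 4, 4, 8, 578]

Answer:
[864, 4, 4, 8, 578]
[864, 4, 4, 8, 578]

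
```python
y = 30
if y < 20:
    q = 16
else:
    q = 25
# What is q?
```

Trace:
`y = 30` → y = 30
`if y < 20: ...` → y < 20 is False, take else branch → q = 25
So q = 25

Answer: 25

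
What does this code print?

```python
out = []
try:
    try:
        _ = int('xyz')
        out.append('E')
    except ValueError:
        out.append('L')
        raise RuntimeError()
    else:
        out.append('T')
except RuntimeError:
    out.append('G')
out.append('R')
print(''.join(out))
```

Execution trace: 'L' (except ValueError) → 'G' (outer except RuntimeError) → 'R' (after the try/except). Output: LGR

Answer: LGR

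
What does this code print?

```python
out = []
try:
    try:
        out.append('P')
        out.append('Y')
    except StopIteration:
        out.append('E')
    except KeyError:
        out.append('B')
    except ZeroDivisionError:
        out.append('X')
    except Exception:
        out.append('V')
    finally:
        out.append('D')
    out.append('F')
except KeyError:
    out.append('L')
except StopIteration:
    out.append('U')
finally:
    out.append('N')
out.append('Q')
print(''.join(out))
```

Execution trace: 'P' (inner try body) → 'Y' (inner try body, no exception) → 'D' (inner finally) → 'F' (try body, no exception) → 'N' (finally) → 'Q' (after the try/except). Output: PYDFNQ

Answer: PYDFNQ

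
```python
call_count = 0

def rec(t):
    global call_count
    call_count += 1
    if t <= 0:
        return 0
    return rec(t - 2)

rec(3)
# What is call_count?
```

Linear recursion stepping by 2: 3 calls from t=3 down to ≤0.

Answer: 3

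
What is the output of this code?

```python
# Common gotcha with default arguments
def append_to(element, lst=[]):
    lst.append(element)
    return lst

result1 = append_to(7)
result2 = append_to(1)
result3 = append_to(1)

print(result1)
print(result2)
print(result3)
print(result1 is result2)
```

Key concept: mutable default argument gotcha.
Step by step:
`result1 = append_to(7)` → result1 = [7]
`result2 = append_to(1)` → result1 = [7, 1] (same object as result2); result2 = [7, 1] (same object as result1)
`result3 = append_to(1)` → result1 = [7, 1, 1] (same object as result2, result3); result2 = [7, 1, 1] (same object as result1, result3); result3 = [7, 1, 1] (same object as result1, result2)
`print(result1)` → prints [7, 1, 1]
`print(result2)` → prints [7, 1, 1]
`print(result3)` → prints [7, 1, 1]
`print(result1 is result2)` → prints True

Answer:
[7, 1, 1]
[7, 1, 1]
[7, 1, 1]
True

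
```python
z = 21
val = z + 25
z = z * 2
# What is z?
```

Trace:
`z = 21` → z = 21
`val = z + 25` → val = 46
`z = z * 2` → z = 42
So z = 42

Answer: 42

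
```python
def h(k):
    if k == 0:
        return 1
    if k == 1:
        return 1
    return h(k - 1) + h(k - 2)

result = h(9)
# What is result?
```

Build up from base cases: h(0)=1, h(1)=1, h(2)=2, h(3)=3, h(4)=5, h(5)=8, h(6)=13, ..., h(9)=55

Answer: 55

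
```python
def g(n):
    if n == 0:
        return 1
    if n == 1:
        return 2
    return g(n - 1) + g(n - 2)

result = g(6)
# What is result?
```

Build up from base cases: g(0)=1, g(1)=2, g(2)=3, g(3)=5, g(4)=8, g(5)=13, g(6)=21

Answer: 21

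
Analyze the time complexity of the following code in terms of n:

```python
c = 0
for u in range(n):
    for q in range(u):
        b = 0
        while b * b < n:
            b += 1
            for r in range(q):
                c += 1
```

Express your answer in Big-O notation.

Each loop level contributes: n × n × √n × n. Multiplying the contributions gives O(n^3√n).

Answer: O(n^3√n)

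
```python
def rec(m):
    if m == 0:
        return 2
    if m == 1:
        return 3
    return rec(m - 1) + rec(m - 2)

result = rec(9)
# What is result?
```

Build up from base cases: rec(0)=2, rec(1)=3, rec(2)=5, rec(3)=8, rec(4)=13, rec(5)=21, rec(6)=34, ..., rec(9)=144

Answer: 144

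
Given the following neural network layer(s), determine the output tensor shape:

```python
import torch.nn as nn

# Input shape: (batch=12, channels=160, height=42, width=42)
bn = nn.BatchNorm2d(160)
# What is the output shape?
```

Input: (12, 160, 42, 42) -> Output: (12, 160, 42, 42)

Answer: (12, 160, 42, 42)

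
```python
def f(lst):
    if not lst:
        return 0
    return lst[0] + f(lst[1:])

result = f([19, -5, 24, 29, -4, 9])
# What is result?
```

19 + (-5) + 24 + 29 + (-4) + 9 + 0 = 72

Answer: 72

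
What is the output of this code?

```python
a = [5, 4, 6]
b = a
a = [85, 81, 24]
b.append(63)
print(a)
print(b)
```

Key concept: rebinding vs mutation: a is rebound to a new list, b still points at the original.
Step by step:
`a = [5, 4, 6]` → a = [5, 4, 6]
`b = a` → b = [5, 4, 6] (same object as a)
`a = [85, 81, 24]` → a = [85, 81, 24]
`b.append(63)` → b = [5, 4, 6, 63]
`print(a)` → prints [85, 81, 24]
`print(b)` → prints [5, 4, 6, 63]

Answer:
[85, 81, 24]
[5, 4, 6, 63]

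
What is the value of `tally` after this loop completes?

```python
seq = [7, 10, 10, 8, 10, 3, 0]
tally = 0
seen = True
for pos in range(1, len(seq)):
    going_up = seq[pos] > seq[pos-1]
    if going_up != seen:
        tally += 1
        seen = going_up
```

Count direction changes in [7, 10, 10, 8, 10, 3, 0]
`tally` takes the values: 0 → 1 → 2 → 3

Answer: 3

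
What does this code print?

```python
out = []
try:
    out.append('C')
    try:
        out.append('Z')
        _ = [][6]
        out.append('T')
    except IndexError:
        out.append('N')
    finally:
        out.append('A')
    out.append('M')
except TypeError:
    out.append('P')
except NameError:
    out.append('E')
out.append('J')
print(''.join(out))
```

Execution trace: 'C' (try body) → 'Z' (inner try body) → 'N' (inner except IndexError) → 'A' (inner finally) → 'M' (try body, no exception) → 'J' (after the try/except). Output: CZNAMJ

Answer: CZNAMJ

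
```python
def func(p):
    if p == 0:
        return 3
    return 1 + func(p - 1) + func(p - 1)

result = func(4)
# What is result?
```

func(p) = 1 + 2·func(p-1), func(0)=3. Closed form: (3+1)·2^4 - 1 = 63.

Answer: 63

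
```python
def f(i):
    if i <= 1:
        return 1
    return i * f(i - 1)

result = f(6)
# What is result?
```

f(6) = 6 * 5 * 4 * 3 * 2 * 1 = 720

Answer: 720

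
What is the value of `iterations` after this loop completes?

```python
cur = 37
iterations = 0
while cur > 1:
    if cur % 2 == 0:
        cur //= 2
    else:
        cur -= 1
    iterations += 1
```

Steps to reduce 37 to 1
`iterations` takes the values: 0 → 1 → 2 → 3 → 4 → 5 → 6 → 7

Answer: 7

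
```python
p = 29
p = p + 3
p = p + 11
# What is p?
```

Trace:
`p = 29` → p = 29
`p = p + 3` → p = 32
`p = p + 11` → p = 43
So p = 43

Answer: 43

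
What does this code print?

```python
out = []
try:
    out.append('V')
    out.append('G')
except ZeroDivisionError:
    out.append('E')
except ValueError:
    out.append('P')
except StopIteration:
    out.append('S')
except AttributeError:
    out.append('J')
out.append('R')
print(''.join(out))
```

Execution trace: 'V' (try body) → 'G' (try body, no exception) → 'R' (after the try/except). Output: VGR

Answer: VGR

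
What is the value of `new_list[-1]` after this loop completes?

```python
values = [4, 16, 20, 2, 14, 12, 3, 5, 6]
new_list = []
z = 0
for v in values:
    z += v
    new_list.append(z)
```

Cumulative sum ends at 82
`new_list` takes the values: [] → [4] → [4, 20] → [4, 20, 40] → [4, 20, 40, 42] → [4, 20, 40, 42, 56] → [4, 20, 40, 42, 56, 68] → [4, 20, 40, 42, 56, 68, 71] → [4, 20, 40, 42, 56, 68, 71, 76] → [4, 20, 40, 42, 56, 68, 71, 76, 82]
So `new_list[-1]` = 82

Answer: 82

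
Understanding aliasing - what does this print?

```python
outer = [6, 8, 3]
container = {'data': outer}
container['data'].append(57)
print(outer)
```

Key concept: dict holds reference to list.
Step by step:
`outer = [6, 8, 3]` → outer = [6, 8, 3]
`container = {'data': outer}` → container = {'data': [6, 8, 3]}
`container['data'].append(57)` → outer = [6, 8, 3, 57]; container = {'data': [6, 8, 3, 57]}
`print(outer)` → prints [6, 8, 3, 57]

Answer: [6, 8, 3, 57]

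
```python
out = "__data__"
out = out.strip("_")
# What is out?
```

Trace:
`out = "__data__"` → out = '__data__'
`out = out.strip("_")` → out = 'data'
So out = 'data'

Answer: 'data'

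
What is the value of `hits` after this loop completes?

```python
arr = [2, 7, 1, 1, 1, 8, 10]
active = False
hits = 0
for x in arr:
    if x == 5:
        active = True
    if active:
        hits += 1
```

Count elements after first 5 in [2, 7, 1, 1, 1, 8, 10]
`hits` takes the values: 0

Answer: 0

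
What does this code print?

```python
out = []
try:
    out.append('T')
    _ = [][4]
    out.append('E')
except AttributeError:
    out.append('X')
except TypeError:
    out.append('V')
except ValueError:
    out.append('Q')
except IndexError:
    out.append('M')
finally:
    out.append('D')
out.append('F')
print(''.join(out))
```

Execution trace: 'T' (try body) → 'M' (except IndexError) → 'D' (finally) → 'F' (after the try/except). Output: TMDF

Answer: TMDF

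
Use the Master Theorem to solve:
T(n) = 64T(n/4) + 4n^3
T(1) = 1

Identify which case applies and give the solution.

a=64, b=4, f(n)=4n^3. log_4(64) = 3. Since c=3 = 3, Case 2 applies: T(n) = Θ(n^log_b(a) · log n) = O(n^3 log n).

Answer: O(n^3 log n) - Case 2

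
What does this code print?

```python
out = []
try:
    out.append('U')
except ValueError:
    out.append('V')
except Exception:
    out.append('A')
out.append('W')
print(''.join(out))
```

Execution trace: 'U' (try body, no exception) → 'W' (after the try/except). Output: UW

Answer: UW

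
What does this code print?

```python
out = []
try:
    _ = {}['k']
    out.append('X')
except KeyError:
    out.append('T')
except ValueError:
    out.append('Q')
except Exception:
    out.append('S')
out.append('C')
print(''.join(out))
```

Execution trace: 'T' (except KeyError) → 'C' (after the try/except). Output: TC

Answer: TC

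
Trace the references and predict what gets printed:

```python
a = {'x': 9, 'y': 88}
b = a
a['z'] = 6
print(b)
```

Key concept: dict aliasing.
Step by step:
`a = {'x': 9, 'y': 88}` → a = {'x': 9, 'y': 88}
`b = a` → b = {'x': 9, 'y': 88} (same object as a)
`a['z'] = 6` → a = {'x': 9, 'y': 88, 'z': 6} (same object as b); b = {'x': 9, 'y': 88, 'z': 6} (same object as a)
`print(b)` → prints {'x': 9, 'y': 88, 'z': 6}

Answer: {'x': 9, 'y': 88, 'z': 6}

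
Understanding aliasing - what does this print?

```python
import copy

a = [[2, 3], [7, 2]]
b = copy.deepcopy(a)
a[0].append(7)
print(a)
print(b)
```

Key concept: deep copy is fully independent.
Step by step:
`a = [[2, 3], [7, 2]]` → a = [[2, 3], [7, 2]]
`b = copy.deepcopy(a)` → b = [[2, 3], [7, 2]]
`a[0].append(7)` → a = [[2, 3, 7], [7, 2]]
`print(a)` → prints [[2, 3, 7], [7, 2]]
`print(b)` → prints [[2, 3], [7, 2]]

Answer:
[[2, 3, 7], [7, 2]]
[[2, 3], [7, 2]]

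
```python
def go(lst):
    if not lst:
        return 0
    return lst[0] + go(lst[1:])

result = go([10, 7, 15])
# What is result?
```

10 + 7 + 15 + 0 = 32

Answer: 32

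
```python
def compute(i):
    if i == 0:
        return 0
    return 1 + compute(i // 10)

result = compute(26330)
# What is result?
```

Count of digits of 26330: 5

Answer: 5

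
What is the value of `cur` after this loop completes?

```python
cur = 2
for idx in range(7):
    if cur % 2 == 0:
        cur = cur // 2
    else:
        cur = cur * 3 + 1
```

Collatz-style transformation from 2
`cur` takes the values: 2 → 1 → 4 → 2 → 1 → 4 → 2 → 1

Answer: 1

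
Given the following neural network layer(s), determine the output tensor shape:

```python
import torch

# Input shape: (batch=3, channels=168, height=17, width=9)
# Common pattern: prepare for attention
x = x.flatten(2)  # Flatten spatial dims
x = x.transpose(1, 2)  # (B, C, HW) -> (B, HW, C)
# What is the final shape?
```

Input: (3, 168, 17, 9) -> after flatten(2): (3, 168, 153) -> Output: (3, 153, 168)

Answer: (3, 153, 168)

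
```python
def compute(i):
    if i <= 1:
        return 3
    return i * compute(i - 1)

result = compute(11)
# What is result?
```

compute(11) = 11 * 10 * 9 * 8 * 7 * 6 * 5 * 4 * 3 * 2 * 3 = 119750400

Answer: 119750400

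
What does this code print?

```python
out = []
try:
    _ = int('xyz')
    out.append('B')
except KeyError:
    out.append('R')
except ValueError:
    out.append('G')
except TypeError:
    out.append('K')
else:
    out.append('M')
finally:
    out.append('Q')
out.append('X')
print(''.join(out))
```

Execution trace: 'G' (except ValueError) → 'Q' (finally) → 'X' (after the try/except). Output: GQX

Answer: GQX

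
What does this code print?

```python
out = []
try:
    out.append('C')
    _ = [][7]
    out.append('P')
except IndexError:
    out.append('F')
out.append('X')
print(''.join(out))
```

Execution trace: 'C' (try body) → 'F' (except IndexError) → 'X' (after the try/except). Output: CFX

Answer: CFX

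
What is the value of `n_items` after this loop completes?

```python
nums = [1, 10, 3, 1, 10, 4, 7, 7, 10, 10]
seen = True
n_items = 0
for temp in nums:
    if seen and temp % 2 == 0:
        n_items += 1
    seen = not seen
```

Count even values at even positions
`n_items` takes the values: 0 → 1 → 2

Answer: 2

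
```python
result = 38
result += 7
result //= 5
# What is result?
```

Trace:
`result = 38` → result = 38
`result += 7` → result = 45
`result //= 5` → result = 9
So result = 9

Answer: 9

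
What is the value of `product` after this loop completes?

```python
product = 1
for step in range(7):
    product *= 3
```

3^7 = 2187
`product` takes the values: 1 → 3 → 9 → 27 → 81 → 243 → 729 → 2187

Answer: 2187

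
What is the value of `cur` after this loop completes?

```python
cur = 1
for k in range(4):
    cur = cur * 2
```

Multiply by 2, 4 times: 1 * 2^4 = 16
`cur` takes the values: 1 → 2 → 4 → 8 → 16

Answer: 16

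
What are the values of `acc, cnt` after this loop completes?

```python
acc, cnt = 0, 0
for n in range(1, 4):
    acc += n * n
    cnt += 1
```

Sum of squares and count
`acc, cnt` takes the values: (0, 0) → (1, 0) → (1, 1) → (5, 1) → (5, 2) → (14, 2) → (14, 3)

Answer: 14, 3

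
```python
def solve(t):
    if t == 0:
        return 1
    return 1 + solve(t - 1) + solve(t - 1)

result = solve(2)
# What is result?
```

solve(t) = 1 + 2·solve(t-1), solve(0)=1. Closed form: (1+1)·2^2 - 1 = 7.

Answer: 7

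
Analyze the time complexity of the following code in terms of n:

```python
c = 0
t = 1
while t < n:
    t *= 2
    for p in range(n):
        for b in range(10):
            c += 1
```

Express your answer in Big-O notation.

Each loop level contributes: log n × n × 1. Multiplying the contributions gives O(n log n).

Answer: O(n log n)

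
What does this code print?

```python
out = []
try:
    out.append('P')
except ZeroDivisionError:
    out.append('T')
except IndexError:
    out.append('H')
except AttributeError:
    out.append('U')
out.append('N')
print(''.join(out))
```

Execution trace: 'P' (try body, no exception) → 'N' (after the try/except). Output: PN

Answer: PN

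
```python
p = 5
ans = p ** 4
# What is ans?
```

Trace:
`p = 5` → p = 5
`ans = p ** 4` → ans = 625
So ans = 625

Answer: 625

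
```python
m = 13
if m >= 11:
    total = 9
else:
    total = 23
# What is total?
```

Trace:
`m = 13` → m = 13
`if m >= 11: ...` → m >= 11 is True → total = 9
So total = 9

Answer: 9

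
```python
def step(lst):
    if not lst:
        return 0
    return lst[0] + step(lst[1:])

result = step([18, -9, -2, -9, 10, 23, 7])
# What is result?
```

18 + (-9) + (-2) + (-9) + 10 + 23 + 7 + 0 = 38

Answer: 38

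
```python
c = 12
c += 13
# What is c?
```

Trace:
`c = 12` → c = 12
`c += 13` → c = 25
So c = 25

Answer: 25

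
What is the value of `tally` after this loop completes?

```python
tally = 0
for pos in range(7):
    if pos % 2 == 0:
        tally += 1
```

Count numbers divisible by 2 in range(7)
`tally` takes the values: 0 → 1 → 2 → 3 → 4

Answer: 4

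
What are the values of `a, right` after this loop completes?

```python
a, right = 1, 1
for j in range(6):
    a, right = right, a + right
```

Fibonacci: after 6 iterations
`a, right` takes the values: (1, 1) → (1, 2) → (2, 3) → (3, 5) → (5, 8) → (8, 13) → (13, 21)

Answer: 13, 21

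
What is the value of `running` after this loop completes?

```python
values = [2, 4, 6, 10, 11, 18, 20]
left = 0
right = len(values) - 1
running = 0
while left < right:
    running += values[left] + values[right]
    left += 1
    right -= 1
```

Sum of pairs from ends
`running` takes the values: 0 → 22 → 44 → 61

Answer: 61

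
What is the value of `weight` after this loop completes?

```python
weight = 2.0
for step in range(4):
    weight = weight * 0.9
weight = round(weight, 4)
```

Exponential decay: 2.0 * 0.9^4
`weight` takes the values: 2.0 → 1.8 → 1.62 → 1.458 → 1.3122

Answer: 1.3122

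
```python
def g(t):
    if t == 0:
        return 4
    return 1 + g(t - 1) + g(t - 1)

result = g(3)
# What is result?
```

g(t) = 1 + 2·g(t-1), g(0)=4. Closed form: (4+1)·2^3 - 1 = 39.

Answer: 39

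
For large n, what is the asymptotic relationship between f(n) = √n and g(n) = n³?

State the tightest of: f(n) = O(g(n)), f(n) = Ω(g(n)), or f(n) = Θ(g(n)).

√n vs n³: f(n) = O(g(n)) but not Ω(g(n)) — n³ grows strictly faster than √n.

Answer: f(n) = O(g(n)) but not Ω(g(n)) — n³ grows strictly faster than √n.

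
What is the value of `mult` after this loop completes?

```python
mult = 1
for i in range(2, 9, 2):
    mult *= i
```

Product of even numbers 2 to 8
`mult` takes the values: 1 → 2 → 8 → 48 → 384

Answer: 384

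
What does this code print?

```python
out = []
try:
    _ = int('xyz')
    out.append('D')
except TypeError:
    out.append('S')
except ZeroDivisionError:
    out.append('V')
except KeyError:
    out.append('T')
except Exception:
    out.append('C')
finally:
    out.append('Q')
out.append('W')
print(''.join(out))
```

Execution trace: 'C' (except Exception) → 'Q' (finally) → 'W' (after the try/except). Output: CQW

Answer: CQW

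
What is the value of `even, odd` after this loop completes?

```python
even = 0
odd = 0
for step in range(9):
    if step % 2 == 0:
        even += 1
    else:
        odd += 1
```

Count evens and odds in range(9)
`even, odd` takes the values: (0, 0) → (1, 0) → (1, 1) → (2, 1) → (2, 2) → (3, 2) → (3, 3) → (4, 3) → (4, 4) → (5, 4)

Answer: 5, 4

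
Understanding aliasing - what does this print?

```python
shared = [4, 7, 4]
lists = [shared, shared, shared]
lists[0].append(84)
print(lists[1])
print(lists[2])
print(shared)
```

Key concept: list of same reference.
Step by step:
`shared = [4, 7, 4]` → shared = [4, 7, 4]
`lists = [shared, shared, shared]` → lists = [[4, 7, 4], [4, 7, 4], [4, 7, 4]]
`lists[0].append(84)` → shared = [4, 7, 4, 84]; lists = [[4, 7, 4, 84], [4, 7, 4, 84], [4, 7, 4, 84]]
`print(lists[1])` → prints [4, 7, 4, 84]
`print(lists[2])` → prints [4, 7, 4, 84]
`print(shared)` → prints [4, 7, 4, 84]

Answer:
[4, 7, 4, 84]
[4, 7, 4, 84]
[4, 7, 4, 84]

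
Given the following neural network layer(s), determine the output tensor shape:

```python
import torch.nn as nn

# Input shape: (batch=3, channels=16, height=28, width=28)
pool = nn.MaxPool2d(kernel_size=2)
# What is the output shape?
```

Input: (3, 16, 28, 28) -> Output: (3, 16, 14, 14)

Answer: (3, 16, 14, 14)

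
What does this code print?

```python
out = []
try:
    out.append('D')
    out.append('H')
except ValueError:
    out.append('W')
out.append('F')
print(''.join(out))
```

Execution trace: 'D' (try body) → 'H' (try body, no exception) → 'F' (after the try/except). Output: DHF

Answer: DHF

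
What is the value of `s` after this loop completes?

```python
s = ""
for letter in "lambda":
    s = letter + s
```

Reverse 'lambda'
`s` takes the values: "" → "l" → "al" → "mal" → "bmal" → "dbmal" → "adbmal"

Answer: "adbmal"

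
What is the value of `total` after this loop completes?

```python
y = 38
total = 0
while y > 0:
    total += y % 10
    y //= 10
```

Sum digits of 38
`total` takes the values: 0 → 8 → 11

Answer: 11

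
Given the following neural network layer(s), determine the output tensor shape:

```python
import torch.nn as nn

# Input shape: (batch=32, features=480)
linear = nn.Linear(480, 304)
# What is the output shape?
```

Input: (32, 480) -> Output: (32, 304)

Answer: (32, 304)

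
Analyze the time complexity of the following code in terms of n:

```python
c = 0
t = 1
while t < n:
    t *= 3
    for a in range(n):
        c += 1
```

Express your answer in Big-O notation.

Each loop level contributes: log n × n. Multiplying the contributions gives O(n log n).

Answer: O(n log n)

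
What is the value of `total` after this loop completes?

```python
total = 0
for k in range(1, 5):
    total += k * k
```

Sum of squares 1² to 4² = 30
`total` takes the values: 0 → 1 → 5 → 14 → 30

Answer: 30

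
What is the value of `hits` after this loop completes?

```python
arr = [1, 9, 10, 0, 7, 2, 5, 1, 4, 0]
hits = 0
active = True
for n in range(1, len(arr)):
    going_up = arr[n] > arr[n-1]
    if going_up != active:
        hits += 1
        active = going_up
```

Count direction changes in [1, 9, 10, 0, 7, 2, 5, 1, 4, 0]
`hits` takes the values: 0 → 1 → 2 → 3 → 4 → 5 → 6 → 7

Answer: 7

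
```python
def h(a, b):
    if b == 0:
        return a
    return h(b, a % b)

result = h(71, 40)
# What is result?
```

h(71, 40) -> h(40, 31) -> h(31, 9) -> h(9, 4) -> h(4, 1) -> h(1, 0) -> 1

Answer: 1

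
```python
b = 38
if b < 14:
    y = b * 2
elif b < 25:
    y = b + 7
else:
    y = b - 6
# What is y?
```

Trace:
`b = 38` → b = 38
`if b < 14: ...` → b < 14 is False, b < 25 is False, take else branch → y = 32
So y = 32

Answer: 32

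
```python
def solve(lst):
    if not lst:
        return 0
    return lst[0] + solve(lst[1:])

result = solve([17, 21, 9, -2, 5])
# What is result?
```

17 + 21 + 9 + (-2) + 5 + 0 = 50

Answer: 50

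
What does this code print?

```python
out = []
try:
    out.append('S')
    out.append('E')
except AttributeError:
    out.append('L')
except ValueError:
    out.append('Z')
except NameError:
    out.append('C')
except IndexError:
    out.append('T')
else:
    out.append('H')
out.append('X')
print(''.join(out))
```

Execution trace: 'S' (try body) → 'E' (try body, no exception) → 'H' (else) → 'X' (after the try/except). Output: SEHX

Answer: SEHX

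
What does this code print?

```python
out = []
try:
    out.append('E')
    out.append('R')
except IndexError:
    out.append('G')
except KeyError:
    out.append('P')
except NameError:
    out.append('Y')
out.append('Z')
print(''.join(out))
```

Execution trace: 'E' (try body) → 'R' (try body, no exception) → 'Z' (after the try/except). Output: ERZ

Answer: ERZ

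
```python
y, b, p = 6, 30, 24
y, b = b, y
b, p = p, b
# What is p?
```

Trace:
`y, b, p = 6, 30, 24` → y = 6; b = 30; p = 24
`y, b = b, y` → y = 30; b = 6
`b, p = p, b` → b = 24; p = 6
So p = 6

Answer: 6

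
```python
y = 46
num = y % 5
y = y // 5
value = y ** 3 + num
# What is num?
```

Trace:
`y = 46` → y = 46
`num = y % 5` → num = 1
`y = y // 5` → y = 9
`value = y ** 3 + num` → value = 730
So num = 1

Answer: 1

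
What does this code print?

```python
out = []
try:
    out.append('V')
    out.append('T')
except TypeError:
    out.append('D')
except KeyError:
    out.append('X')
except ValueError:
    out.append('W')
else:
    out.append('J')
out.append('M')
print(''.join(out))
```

Execution trace: 'V' (try body) → 'T' (try body, no exception) → 'J' (else) → 'M' (after the try/except). Output: VTJM

Answer: VTJM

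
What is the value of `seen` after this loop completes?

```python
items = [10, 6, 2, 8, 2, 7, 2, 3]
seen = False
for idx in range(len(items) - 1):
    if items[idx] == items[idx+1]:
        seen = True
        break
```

Check consecutive duplicates in [10, 6, 2, 8, 2, 7, 2, 3]
`seen` takes the values: False

Answer: False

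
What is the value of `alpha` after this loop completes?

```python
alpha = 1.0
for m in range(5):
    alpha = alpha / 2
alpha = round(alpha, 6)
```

Halving LR 5 times: 1 / 2^5
`alpha` takes the values: 1.0 → 0.5 → 0.25 → 0.125 → 0.0625 → 0.03125

Answer: 0.03125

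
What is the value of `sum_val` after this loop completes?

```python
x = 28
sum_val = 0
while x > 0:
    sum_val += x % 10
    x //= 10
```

Sum digits of 28
`sum_val` takes the values: 0 → 8 → 10

Answer: 10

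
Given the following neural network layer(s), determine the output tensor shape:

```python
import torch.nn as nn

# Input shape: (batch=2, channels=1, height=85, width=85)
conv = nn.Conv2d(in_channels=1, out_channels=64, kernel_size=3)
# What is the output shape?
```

Input: (2, 1, 85, 85) -> Output: (2, 64, 83, 83)

Answer: (2, 64, 83, 83)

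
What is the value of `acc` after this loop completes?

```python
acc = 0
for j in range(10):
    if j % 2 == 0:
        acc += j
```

Sum of even numbers 0 to 9
`acc` takes the values: 0 → 2 → 6 → 12 → 20

Answer: 20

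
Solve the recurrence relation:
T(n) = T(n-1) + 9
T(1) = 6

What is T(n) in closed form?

Unrolling: T(n) = T(1) + 9·(n-1) = 6 + 9(n-1) = 9n - 3.

Answer: T(n) = 9n - 3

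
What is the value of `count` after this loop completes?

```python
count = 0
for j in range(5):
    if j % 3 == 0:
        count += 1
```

Count numbers divisible by 3 in range(5)
`count` takes the values: 0 → 1 → 2

Answer: 2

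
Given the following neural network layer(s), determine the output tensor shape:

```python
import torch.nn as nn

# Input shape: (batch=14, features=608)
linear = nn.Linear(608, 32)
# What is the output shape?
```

Input: (14, 608) -> Output: (14, 32)

Answer: (14, 32)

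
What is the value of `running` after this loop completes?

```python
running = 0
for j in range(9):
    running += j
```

Sum of 0 to 8 = 36
`running` takes the values: 0 → 1 → 3 → 6 → 10 → 15 → 21 → 28 → 36

Answer: 36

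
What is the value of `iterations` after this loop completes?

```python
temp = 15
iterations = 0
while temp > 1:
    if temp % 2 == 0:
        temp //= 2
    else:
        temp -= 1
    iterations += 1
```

Steps to reduce 15 to 1
`iterations` takes the values: 0 → 1 → 2 → 3 → 4 → 5 → 6

Answer: 6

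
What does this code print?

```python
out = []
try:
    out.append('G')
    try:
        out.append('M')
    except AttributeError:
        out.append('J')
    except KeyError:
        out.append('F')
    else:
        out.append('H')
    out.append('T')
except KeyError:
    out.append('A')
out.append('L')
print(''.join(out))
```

Execution trace: 'G' (try body) → 'M' (inner try body, no exception) → 'H' (inner else) → 'T' (try body, no exception) → 'L' (after the try/except). Output: GMHTL

Answer: GMHTL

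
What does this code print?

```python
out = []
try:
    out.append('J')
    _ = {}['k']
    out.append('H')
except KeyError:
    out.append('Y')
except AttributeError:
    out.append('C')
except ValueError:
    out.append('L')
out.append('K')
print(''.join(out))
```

Execution trace: 'J' (try body) → 'Y' (except KeyError) → 'K' (after the try/except). Output: JYK

Answer: JYK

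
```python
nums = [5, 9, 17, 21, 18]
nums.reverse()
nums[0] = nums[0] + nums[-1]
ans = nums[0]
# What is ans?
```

Trace:
`nums = [5, 9, 17, 21, 18]` → nums = [5, 9, 17, 21, 18]
`nums.reverse()` → nums = [18, 21, 17, 9, 5]
`nums[0] = nums[0] + nums[-1]` → nums = [23, 21, 17, 9, 5]
`ans = nums[0]` → ans = 23
So ans = 23

Answer: 23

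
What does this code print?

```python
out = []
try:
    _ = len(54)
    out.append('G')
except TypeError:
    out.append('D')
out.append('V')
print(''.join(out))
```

Execution trace: 'D' (except TypeError) → 'V' (after the try/except). Output: DV

Answer: DV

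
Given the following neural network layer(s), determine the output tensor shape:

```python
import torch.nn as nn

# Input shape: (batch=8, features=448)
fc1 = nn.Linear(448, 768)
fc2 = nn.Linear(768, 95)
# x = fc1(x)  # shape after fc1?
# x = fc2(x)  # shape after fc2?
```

Input: (8, 448) -> after fc1: (8, 768) -> Output: (8, 95)

Answer: (8, 95)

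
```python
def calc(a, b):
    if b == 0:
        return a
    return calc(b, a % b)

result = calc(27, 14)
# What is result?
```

calc(27, 14) -> calc(14, 13) -> calc(13, 1) -> calc(1, 0) -> 1

Answer: 1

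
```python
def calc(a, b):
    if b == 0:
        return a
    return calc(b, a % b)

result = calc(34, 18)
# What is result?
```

calc(34, 18) -> calc(18, 16) -> calc(16, 2) -> calc(2, 0) -> 2

Answer: 2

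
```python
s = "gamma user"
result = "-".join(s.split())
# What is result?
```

Trace:
`s = "gamma user"` → s = 'gamma user'
`result = "-".join(s.split())` → result = 'gamma-user'
So result = 'gamma-user'

Answer: 'gamma-user'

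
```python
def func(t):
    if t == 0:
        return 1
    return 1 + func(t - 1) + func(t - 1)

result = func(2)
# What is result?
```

func(t) = 1 + 2·func(t-1), func(0)=1. Closed form: (1+1)·2^2 - 1 = 7.

Answer: 7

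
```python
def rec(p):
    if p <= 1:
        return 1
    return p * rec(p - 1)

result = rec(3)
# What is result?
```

rec(3) = 3 * 2 * 1 = 6

Answer: 6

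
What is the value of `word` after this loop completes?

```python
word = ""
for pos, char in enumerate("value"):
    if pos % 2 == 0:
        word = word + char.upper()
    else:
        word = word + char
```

Uppercase even positions in 'value'
`word` takes the values: "" → "V" → "Va" → "VaL" → "VaLu" → "VaLuE"

Answer: "VaLuE"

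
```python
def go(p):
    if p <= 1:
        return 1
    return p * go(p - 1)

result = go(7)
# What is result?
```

go(7) = 7 * 6 * 5 * 4 * 3 * 2 * 1 = 5040

Answer: 5040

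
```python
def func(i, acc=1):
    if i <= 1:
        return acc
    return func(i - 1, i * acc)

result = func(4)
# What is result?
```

Accumulator trace (n, acc): (4, 1) -> (3, 4) -> (2, 12) -> (1, 24) -> return 24

Answer: 24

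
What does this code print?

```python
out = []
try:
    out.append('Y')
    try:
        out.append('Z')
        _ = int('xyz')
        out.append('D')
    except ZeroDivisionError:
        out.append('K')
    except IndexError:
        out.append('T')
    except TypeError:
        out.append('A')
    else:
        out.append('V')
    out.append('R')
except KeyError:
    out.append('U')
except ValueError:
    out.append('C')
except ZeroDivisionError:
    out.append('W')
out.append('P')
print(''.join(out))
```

Execution trace: 'Y' (try body) → 'Z' (inner try body) → 'C' (except ValueError) → 'P' (after the try/except). Output: YZCP

Answer: YZCP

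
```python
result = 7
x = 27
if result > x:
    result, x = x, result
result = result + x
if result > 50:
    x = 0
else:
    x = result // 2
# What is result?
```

Trace:
`result = 7` → result = 7
`x = 27` → x = 27
`if result > x: ...` → result > x is False → no variable changes
`result = result + x` → result = 34
`if result > 50: ...` → result > 50 is False, take else branch → x = 17
So result = 34

Answer: 34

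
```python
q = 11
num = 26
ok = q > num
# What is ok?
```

Trace:
`q = 11` → q = 11
`num = 26` → num = 26
`ok = q > num` → ok = False
So ok = False

Answer: False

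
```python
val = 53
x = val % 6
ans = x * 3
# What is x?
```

Trace:
`val = 53` → val = 53
`x = val % 6` → x = 5
`ans = x * 3` → ans = 15
So x = 5

Answer: 5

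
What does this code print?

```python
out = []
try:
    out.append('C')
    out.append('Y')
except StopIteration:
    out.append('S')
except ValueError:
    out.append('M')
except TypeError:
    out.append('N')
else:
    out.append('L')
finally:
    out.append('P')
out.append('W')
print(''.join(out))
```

Execution trace: 'C' (try body) → 'Y' (try body, no exception) → 'L' (else) → 'P' (finally) → 'W' (after the try/except). Output: CYLPW

Answer: CYLPW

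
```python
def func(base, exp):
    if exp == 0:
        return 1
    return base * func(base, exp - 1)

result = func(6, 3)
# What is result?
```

func(6, 3) = 6 * 6 * 6 = 216

Answer: 216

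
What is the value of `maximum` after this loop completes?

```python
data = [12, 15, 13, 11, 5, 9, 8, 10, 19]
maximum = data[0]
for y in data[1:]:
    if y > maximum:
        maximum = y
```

Maximum of [12, 15, 13, 11, 5, 9, 8, 10, 19]
`maximum` takes the values: 12 → 15 → 19

Answer: 19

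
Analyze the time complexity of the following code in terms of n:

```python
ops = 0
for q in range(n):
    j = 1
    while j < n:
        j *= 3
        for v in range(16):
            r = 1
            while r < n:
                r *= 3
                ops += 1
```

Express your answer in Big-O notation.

Each loop level contributes: n × log n × 1 × log n. Multiplying the contributions gives O(n log² n).

Answer: O(n log² n)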